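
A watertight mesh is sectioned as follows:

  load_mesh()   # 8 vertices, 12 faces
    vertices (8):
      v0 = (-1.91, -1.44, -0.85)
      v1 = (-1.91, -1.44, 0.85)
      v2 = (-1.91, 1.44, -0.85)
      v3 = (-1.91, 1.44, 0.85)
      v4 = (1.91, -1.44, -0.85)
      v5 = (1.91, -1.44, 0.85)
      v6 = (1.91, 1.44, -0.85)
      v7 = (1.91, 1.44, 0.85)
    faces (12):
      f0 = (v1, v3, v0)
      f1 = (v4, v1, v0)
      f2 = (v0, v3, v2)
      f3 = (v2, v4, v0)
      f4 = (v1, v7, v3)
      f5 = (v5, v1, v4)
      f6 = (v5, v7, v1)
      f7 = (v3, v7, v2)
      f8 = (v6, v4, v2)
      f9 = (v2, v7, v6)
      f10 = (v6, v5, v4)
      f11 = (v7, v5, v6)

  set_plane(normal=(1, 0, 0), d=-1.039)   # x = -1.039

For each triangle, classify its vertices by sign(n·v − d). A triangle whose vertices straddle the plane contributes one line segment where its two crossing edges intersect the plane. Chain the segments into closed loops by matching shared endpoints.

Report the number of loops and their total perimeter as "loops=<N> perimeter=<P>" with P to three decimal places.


Straddling triangles (8 of 12):
  (v4,v1,v0) [+--] → (-1.039, -1.44, 0.462382)–(-1.039, -1.44, -0.85)  len=1.3124
  (v2,v4,v0) [-+-] → (-1.039, 0.78333, -0.85)–(-1.039, -1.44, -0.85)  len=2.2233
  (v1,v7,v3) [-+-] → (-1.039, -0.78333, 0.85)–(-1.039, 1.44, 0.85)  len=2.2233
  (v5,v1,v4) [+-+] → (-1.039, -1.44, 0.85)–(-1.039, -1.44, 0.462382)  len=0.3876
  (v5,v7,v1) [++-] → (-1.039, -0.78333, 0.85)–(-1.039, -1.44, 0.85)  len=0.6567
  (v3,v7,v2) [-+-] → (-1.039, 1.44, 0.85)–(-1.039, 1.44, -0.462382)  len=1.3124
  (v6,v4,v2) [++-] → (-1.039, 0.78333, -0.85)–(-1.039, 1.44, -0.85)  len=0.6567
  (v2,v7,v6) [-++] → (-1.039, 1.44, -0.462382)–(-1.039, 1.44, -0.85)  len=0.3876

Chained into 1 loop(s):
  loop 1: 8 segments, perimeter = 9.1600
Total perimeter = 9.160

loops=1 perimeter=9.160


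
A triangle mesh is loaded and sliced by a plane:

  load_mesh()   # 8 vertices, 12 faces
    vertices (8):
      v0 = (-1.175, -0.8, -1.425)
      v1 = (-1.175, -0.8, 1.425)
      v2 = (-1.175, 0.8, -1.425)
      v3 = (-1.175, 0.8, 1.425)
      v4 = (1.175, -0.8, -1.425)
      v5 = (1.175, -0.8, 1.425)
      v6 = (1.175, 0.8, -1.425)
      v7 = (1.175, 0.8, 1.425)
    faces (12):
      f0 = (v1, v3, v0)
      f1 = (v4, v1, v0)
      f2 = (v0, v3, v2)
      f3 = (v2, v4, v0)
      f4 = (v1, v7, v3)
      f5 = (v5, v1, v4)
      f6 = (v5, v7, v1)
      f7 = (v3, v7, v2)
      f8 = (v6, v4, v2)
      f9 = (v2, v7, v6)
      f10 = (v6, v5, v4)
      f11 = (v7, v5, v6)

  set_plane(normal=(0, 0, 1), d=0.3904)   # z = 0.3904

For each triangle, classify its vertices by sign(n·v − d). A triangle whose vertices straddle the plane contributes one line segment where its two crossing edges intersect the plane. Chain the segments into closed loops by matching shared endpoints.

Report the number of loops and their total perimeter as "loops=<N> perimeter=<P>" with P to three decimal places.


Straddling triangles (8 of 12):
  (v1,v3,v0) [++-] → (-1.175, 0.219172, 0.3904)–(-1.175, -0.8, 0.3904)  len=1.0192
  (v4,v1,v0) [-+-] → (-0.321909, -0.8, 0.3904)–(-1.175, -0.8, 0.3904)  len=0.8531
  (v0,v3,v2) [-+-] → (-1.175, 0.219172, 0.3904)–(-1.175, 0.8, 0.3904)  len=0.5808
  (v5,v1,v4) [++-] → (-0.321909, -0.8, 0.3904)–(1.175, -0.8, 0.3904)  len=1.4969
  (v3,v7,v2) [++-] → (0.321909, 0.8, 0.3904)–(-1.175, 0.8, 0.3904)  len=1.4969
  (v2,v7,v6) [-+-] → (0.321909, 0.8, 0.3904)–(1.175, 0.8, 0.3904)  len=0.8531
  (v6,v5,v4) [-+-] → (1.175, -0.219172, 0.3904)–(1.175, -0.8, 0.3904)  len=0.5808
  (v7,v5,v6) [++-] → (1.175, -0.219172, 0.3904)–(1.175, 0.8, 0.3904)  len=1.0192

Chained into 1 loop(s):
  loop 1: 8 segments, perimeter = 7.9000
Total perimeter = 7.900

loops=1 perimeter=7.900


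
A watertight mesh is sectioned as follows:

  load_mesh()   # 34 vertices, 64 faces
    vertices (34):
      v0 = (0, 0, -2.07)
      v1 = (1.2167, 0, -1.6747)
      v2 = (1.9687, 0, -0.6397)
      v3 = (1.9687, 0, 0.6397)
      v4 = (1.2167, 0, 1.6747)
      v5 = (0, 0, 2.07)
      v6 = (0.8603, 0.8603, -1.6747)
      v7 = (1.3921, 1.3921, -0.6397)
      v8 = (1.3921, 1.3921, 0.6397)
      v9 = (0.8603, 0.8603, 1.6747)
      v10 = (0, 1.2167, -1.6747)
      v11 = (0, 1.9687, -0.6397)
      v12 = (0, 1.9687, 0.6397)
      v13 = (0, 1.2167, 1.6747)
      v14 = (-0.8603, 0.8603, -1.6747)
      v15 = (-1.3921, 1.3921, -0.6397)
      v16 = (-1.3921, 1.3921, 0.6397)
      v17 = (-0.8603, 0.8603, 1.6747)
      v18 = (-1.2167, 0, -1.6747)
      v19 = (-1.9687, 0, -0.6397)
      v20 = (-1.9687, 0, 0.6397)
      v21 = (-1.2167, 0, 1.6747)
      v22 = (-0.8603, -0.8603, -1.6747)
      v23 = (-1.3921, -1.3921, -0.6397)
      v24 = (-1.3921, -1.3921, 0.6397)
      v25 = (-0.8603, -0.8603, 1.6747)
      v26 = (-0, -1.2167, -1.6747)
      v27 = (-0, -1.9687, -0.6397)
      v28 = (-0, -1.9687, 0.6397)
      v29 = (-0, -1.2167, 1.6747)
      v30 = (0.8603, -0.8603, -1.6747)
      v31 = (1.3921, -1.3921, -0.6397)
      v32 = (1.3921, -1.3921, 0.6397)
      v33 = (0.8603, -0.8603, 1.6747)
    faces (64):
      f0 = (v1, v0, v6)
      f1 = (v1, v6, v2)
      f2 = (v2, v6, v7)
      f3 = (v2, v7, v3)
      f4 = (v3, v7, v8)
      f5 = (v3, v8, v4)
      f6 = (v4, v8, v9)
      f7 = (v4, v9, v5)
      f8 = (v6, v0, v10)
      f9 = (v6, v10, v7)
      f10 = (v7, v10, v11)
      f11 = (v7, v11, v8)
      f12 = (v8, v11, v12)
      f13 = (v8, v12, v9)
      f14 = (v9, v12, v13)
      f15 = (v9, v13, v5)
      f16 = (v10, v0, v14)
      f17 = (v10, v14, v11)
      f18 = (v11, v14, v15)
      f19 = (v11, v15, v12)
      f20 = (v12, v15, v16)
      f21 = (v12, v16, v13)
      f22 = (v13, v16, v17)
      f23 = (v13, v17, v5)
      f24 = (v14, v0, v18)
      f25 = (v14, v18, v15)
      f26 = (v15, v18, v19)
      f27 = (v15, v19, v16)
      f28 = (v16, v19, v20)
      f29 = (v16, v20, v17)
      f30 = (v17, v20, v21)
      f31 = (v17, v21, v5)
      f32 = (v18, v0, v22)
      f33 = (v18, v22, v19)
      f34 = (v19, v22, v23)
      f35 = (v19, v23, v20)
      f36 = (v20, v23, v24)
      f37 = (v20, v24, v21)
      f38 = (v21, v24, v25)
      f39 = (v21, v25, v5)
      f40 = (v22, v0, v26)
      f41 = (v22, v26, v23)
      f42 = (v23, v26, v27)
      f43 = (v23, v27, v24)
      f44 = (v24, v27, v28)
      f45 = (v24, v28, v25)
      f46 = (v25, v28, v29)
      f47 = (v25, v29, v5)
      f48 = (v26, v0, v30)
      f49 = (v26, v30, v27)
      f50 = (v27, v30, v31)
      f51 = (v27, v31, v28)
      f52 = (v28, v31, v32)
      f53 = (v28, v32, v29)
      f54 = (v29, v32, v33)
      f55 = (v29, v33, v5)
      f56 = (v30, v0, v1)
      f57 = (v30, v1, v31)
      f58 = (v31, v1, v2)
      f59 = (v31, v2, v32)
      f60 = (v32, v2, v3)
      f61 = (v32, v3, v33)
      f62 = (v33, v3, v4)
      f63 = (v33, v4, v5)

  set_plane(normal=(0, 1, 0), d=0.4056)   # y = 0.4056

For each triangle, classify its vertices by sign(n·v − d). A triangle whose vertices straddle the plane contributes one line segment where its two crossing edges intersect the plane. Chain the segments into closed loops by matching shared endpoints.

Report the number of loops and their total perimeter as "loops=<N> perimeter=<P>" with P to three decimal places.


Straddling triangles (20 of 64):
  (v1,v0,v6) [--+] → (0.4056, 0.4056, -1.88363)–(1.04867, 0.4056, -1.6747)  len=0.6762
  (v1,v6,v2) [-+-] → (1.04867, 0.4056, -1.6747)–(1.44613, 0.4056, -1.12766)  len=0.6762
  (v2,v6,v7) [-++] → (1.44613, 0.4056, -1.12766)–(1.8007, 0.4056, -0.6397)  len=0.6032
  (v2,v7,v3) [-+-] → (1.8007, 0.4056, -0.6397)–(1.8007, 0.4056, 0.266936)  len=0.9066
  (v3,v7,v8) [-++] → (1.8007, 0.4056, 0.266936)–(1.8007, 0.4056, 0.6397)  len=0.3728
  (v3,v8,v4) [-+-] → (1.8007, 0.4056, 0.6397)–(1.2678, 0.4056, 1.37314)  len=0.9066
  (v4,v8,v9) [-++] → (1.2678, 0.4056, 1.37314)–(1.04867, 0.4056, 1.6747)  len=0.3728
  (v4,v9,v5) [-+-] → (1.04867, 0.4056, 1.6747)–(0.4056, 0.4056, 1.88363)  len=0.6762
  (v6,v0,v10) [+-+] → (0.4056, 0.4056, -1.88363)–(0, 0.4056, -1.93822)  len=0.4093
  (v9,v13,v5) [++-] → (0, 0.4056, 1.93822)–(0.4056, 0.4056, 1.88363)  len=0.4093
  (v10,v0,v14) [+-+] → (0, 0.4056, -1.93822)–(-0.4056, 0.4056, -1.88363)  len=0.4093
  (v13,v17,v5) [++-] → (-0.4056, 0.4056, 1.88363)–(0, 0.4056, 1.93822)  len=0.4093
  (v14,v0,v18) [+--] → (-0.4056, 0.4056, -1.88363)–(-1.04867, 0.4056, -1.6747)  len=0.6762
  (v14,v18,v15) [+-+] → (-1.04867, 0.4056, -1.6747)–(-1.2678, 0.4056, -1.37314)  len=0.3728
  (v15,v18,v19) [+--] → (-1.2678, 0.4056, -1.37314)–(-1.8007, 0.4056, -0.6397)  len=0.9066
  (v15,v19,v16) [+-+] → (-1.8007, 0.4056, -0.6397)–(-1.8007, 0.4056, -0.266936)  len=0.3728
  (v16,v19,v20) [+--] → (-1.8007, 0.4056, -0.266936)–(-1.8007, 0.4056, 0.6397)  len=0.9066
  (v16,v20,v17) [+-+] → (-1.8007, 0.4056, 0.6397)–(-1.44613, 0.4056, 1.12766)  len=0.6032
  (v17,v20,v21) [+--] → (-1.44613, 0.4056, 1.12766)–(-1.04867, 0.4056, 1.6747)  len=0.6762
  (v17,v21,v5) [+--] → (-1.04867, 0.4056, 1.6747)–(-0.4056, 0.4056, 1.88363)  len=0.6762

Chained into 1 loop(s):
  loop 1: 20 segments, perimeter = 12.0179
Total perimeter = 12.018

loops=1 perimeter=12.018


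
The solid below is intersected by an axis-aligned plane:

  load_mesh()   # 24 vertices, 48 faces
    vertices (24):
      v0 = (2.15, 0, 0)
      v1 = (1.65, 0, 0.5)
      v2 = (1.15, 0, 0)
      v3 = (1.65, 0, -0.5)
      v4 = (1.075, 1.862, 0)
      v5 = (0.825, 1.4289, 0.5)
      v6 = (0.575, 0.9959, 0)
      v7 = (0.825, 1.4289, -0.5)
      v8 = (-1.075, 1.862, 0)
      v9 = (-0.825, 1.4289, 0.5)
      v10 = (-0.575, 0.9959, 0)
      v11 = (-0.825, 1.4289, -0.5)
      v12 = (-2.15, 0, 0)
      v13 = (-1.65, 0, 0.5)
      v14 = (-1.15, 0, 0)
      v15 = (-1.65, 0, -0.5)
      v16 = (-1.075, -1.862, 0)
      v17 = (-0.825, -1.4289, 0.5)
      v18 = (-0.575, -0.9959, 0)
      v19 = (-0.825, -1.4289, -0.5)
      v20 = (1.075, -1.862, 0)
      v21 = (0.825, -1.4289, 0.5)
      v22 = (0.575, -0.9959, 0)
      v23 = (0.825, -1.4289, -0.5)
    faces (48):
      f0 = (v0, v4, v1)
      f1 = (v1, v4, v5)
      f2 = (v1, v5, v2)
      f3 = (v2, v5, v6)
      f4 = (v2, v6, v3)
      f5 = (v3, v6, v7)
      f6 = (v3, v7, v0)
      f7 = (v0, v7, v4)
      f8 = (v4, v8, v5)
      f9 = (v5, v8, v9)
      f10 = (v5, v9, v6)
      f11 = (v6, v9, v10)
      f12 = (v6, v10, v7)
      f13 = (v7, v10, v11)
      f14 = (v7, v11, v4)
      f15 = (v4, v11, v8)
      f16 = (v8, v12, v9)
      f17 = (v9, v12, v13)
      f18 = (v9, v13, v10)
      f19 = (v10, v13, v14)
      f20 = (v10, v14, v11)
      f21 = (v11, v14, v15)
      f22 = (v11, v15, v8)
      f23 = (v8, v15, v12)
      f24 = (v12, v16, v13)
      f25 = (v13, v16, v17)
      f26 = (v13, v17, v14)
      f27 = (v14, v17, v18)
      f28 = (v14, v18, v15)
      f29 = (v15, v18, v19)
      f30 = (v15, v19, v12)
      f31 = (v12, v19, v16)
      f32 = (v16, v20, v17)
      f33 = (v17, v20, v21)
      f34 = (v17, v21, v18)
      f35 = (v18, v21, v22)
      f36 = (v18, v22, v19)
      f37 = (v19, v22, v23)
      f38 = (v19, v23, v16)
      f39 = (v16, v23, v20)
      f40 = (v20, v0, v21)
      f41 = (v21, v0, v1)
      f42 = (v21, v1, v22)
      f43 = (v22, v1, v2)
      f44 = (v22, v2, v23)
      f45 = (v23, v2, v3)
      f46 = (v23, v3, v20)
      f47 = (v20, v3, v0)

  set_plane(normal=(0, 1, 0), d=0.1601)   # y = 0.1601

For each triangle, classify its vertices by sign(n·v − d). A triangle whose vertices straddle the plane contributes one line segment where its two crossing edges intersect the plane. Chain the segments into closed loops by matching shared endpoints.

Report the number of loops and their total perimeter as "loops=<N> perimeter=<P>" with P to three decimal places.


loops=2 perimeter=5.657

Straddling triangles (16 of 48):
  (v0,v4,v1) [-+-] → (2.05757, 0.1601, 0)–(1.60056, 0.1601, 0.457009)  len=0.6463
  (v1,v4,v5) [-++] → (1.60056, 0.1601, 0.457009)–(1.55756, 0.1601, 0.5)  len=0.0608
  (v1,v5,v2) [-+-] → (1.55756, 0.1601, 0.5)–(1.11359, 0.1601, 0.0560221)  len=0.6279
  (v2,v5,v6) [-++] → (1.11359, 0.1601, 0.0560221)–(1.05756, 0.1601, 0)  len=0.0792
  (v2,v6,v3) [-+-] → (1.05756, 0.1601, 0)–(1.47718, 0.1601, -0.41962)  len=0.5934
  (v3,v6,v7) [-++] → (1.47718, 0.1601, -0.41962)–(1.55756, 0.1601, -0.5)  len=0.1137
  (v3,v7,v0) [-+-] → (1.55756, 0.1601, -0.5)–(2.00154, 0.1601, -0.0560221)  len=0.6279
  (v0,v7,v4) [-++] → (2.00154, 0.1601, -0.0560221)–(2.05757, 0.1601, 0)  len=0.0792
  (v8,v12,v9) [+-+] → (-2.05757, 0.1601, 0)–(-2.00154, 0.1601, 0.0560221)  len=0.0792
  (v9,v12,v13) [+--] → (-2.00154, 0.1601, 0.0560221)–(-1.55756, 0.1601, 0.5)  len=0.6279
  (v9,v13,v10) [+-+] → (-1.55756, 0.1601, 0.5)–(-1.47718, 0.1601, 0.41962)  len=0.1137
  (v10,v13,v14) [+--] → (-1.47718, 0.1601, 0.41962)–(-1.05756, 0.1601, 0)  len=0.5934
  (v10,v14,v11) [+-+] → (-1.05756, 0.1601, 0)–(-1.11359, 0.1601, -0.0560221)  len=0.0792
  (v11,v14,v15) [+--] → (-1.11359, 0.1601, -0.0560221)–(-1.55756, 0.1601, -0.5)  len=0.6279
  (v11,v15,v8) [+-+] → (-1.55756, 0.1601, -0.5)–(-1.60056, 0.1601, -0.457009)  len=0.0608
  (v8,v15,v12) [+--] → (-1.60056, 0.1601, -0.457009)–(-2.05757, 0.1601, 0)  len=0.6463

Chained into 2 loop(s):
  loop 1: 8 segments, perimeter = 2.8284
  loop 2: 8 segments, perimeter = 2.8284
Total perimeter = 5.657


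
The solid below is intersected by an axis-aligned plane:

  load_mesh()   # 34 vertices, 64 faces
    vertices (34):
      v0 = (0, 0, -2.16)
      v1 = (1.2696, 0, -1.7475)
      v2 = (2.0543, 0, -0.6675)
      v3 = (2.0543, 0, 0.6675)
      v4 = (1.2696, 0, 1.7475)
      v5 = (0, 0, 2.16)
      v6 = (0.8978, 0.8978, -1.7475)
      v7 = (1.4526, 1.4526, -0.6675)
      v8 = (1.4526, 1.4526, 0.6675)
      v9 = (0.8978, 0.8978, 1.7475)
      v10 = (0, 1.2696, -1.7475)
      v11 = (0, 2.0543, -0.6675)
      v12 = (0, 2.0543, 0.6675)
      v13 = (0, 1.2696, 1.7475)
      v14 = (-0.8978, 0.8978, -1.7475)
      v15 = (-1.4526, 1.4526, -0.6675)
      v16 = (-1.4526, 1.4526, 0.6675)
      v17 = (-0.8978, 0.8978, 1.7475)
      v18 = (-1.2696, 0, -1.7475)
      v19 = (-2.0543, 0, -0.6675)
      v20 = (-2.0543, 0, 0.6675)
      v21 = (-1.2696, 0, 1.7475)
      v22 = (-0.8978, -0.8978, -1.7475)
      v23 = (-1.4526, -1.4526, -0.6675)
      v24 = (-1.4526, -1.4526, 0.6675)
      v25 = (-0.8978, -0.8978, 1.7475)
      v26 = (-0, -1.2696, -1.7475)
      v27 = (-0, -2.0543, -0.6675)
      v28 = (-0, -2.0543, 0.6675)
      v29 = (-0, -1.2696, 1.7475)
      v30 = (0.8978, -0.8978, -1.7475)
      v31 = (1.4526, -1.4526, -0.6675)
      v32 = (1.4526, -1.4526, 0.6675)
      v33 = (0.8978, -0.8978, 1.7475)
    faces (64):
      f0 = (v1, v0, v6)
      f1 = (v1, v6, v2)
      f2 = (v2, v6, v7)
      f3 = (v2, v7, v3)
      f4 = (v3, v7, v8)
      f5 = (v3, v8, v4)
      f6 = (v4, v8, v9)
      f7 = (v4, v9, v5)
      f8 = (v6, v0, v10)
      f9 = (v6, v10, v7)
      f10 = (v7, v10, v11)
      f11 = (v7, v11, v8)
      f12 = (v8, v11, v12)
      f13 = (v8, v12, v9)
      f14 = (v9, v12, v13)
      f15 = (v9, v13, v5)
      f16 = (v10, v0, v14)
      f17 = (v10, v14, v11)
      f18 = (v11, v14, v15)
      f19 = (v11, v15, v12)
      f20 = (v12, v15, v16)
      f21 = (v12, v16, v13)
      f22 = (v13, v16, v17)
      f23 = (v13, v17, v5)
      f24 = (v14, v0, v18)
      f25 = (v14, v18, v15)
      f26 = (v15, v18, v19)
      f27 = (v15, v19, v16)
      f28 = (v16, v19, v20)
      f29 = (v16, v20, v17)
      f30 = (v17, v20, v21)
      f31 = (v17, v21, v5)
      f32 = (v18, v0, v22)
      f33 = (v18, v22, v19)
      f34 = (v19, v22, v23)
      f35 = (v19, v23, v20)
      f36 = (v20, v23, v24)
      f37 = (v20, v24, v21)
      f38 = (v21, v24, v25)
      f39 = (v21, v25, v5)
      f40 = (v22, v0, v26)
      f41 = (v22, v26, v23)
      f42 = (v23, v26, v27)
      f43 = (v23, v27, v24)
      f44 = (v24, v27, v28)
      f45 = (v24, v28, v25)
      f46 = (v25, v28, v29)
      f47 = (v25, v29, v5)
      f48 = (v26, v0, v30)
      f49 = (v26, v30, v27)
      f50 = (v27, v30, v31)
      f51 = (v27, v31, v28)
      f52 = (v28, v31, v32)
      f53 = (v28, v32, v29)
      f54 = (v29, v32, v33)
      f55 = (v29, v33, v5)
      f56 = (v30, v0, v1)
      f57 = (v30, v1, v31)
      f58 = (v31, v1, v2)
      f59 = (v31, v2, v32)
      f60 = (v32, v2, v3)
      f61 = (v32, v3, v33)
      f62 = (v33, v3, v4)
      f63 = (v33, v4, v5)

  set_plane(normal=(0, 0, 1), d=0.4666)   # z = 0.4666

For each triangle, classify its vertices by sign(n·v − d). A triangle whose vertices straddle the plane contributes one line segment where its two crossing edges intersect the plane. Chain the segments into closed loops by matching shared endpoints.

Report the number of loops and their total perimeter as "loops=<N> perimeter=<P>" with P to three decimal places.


loops=1 perimeter=12.578

Straddling triangles (16 of 64):
  (v2,v7,v3) [--+] → (1.96375, 0.218597, 0.4666)–(2.0543, 0, 0.4666)  len=0.2366
  (v3,v7,v8) [+-+] → (1.96375, 0.218597, 0.4666)–(1.4526, 1.4526, 0.4666)  len=1.3357
  (v7,v11,v8) [--+] → (1.234, 1.54315, 0.4666)–(1.4526, 1.4526, 0.4666)  len=0.2366
  (v8,v11,v12) [+-+] → (1.234, 1.54315, 0.4666)–(0, 2.0543, 0.4666)  len=1.3357
  (v11,v15,v12) [--+] → (-0.218597, 1.96375, 0.4666)–(0, 2.0543, 0.4666)  len=0.2366
  (v12,v15,v16) [+-+] → (-0.218597, 1.96375, 0.4666)–(-1.4526, 1.4526, 0.4666)  len=1.3357
  (v15,v19,v16) [--+] → (-1.54315, 1.234, 0.4666)–(-1.4526, 1.4526, 0.4666)  len=0.2366
  (v16,v19,v20) [+-+] → (-1.54315, 1.234, 0.4666)–(-2.0543, 0, 0.4666)  len=1.3357
  (v19,v23,v20) [--+] → (-1.96375, -0.218597, 0.4666)–(-2.0543, 0, 0.4666)  len=0.2366
  (v20,v23,v24) [+-+] → (-1.96375, -0.218597, 0.4666)–(-1.4526, -1.4526, 0.4666)  len=1.3357
  (v23,v27,v24) [--+] → (-1.234, -1.54315, 0.4666)–(-1.4526, -1.4526, 0.4666)  len=0.2366
  (v24,v27,v28) [+-+] → (-1.234, -1.54315, 0.4666)–(0, -2.0543, 0.4666)  len=1.3357
  (v27,v31,v28) [--+] → (0.218597, -1.96375, 0.4666)–(0, -2.0543, 0.4666)  len=0.2366
  (v28,v31,v32) [+-+] → (0.218597, -1.96375, 0.4666)–(1.4526, -1.4526, 0.4666)  len=1.3357
  (v31,v2,v32) [--+] → (1.54315, -1.234, 0.4666)–(1.4526, -1.4526, 0.4666)  len=0.2366
  (v32,v2,v3) [+-+] → (1.54315, -1.234, 0.4666)–(2.0543, 0, 0.4666)  len=1.3357

Chained into 1 loop(s):
  loop 1: 16 segments, perimeter = 12.5783
Total perimeter = 12.578


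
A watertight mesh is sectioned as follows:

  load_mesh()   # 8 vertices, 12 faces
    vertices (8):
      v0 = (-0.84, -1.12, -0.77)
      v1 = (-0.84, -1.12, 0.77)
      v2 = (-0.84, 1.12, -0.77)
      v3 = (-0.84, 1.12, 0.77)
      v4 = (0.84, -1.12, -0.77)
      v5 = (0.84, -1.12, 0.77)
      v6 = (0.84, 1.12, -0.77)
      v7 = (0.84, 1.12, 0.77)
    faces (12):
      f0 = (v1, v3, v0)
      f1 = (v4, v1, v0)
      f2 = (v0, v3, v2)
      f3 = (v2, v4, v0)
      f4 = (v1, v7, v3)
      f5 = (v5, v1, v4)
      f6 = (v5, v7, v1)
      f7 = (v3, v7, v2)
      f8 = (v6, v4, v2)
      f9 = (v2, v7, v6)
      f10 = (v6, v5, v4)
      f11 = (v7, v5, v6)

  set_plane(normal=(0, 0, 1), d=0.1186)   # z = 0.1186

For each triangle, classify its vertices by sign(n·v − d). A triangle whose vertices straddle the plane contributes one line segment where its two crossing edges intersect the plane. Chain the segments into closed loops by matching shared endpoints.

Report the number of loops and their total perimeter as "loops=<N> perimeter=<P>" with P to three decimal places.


loops=1 perimeter=7.840

Straddling triangles (8 of 12):
  (v1,v3,v0) [++-] → (-0.84, 0.172509, 0.1186)–(-0.84, -1.12, 0.1186)  len=1.2925
  (v4,v1,v0) [-+-] → (-0.129382, -1.12, 0.1186)–(-0.84, -1.12, 0.1186)  len=0.7106
  (v0,v3,v2) [-+-] → (-0.84, 0.172509, 0.1186)–(-0.84, 1.12, 0.1186)  len=0.9475
  (v5,v1,v4) [++-] → (-0.129382, -1.12, 0.1186)–(0.84, -1.12, 0.1186)  len=0.9694
  (v3,v7,v2) [++-] → (0.129382, 1.12, 0.1186)–(-0.84, 1.12, 0.1186)  len=0.9694
  (v2,v7,v6) [-+-] → (0.129382, 1.12, 0.1186)–(0.84, 1.12, 0.1186)  len=0.7106
  (v6,v5,v4) [-+-] → (0.84, -0.172509, 0.1186)–(0.84, -1.12, 0.1186)  len=0.9475
  (v7,v5,v6) [++-] → (0.84, -0.172509, 0.1186)–(0.84, 1.12, 0.1186)  len=1.2925

Chained into 1 loop(s):
  loop 1: 8 segments, perimeter = 7.8400
Total perimeter = 7.840


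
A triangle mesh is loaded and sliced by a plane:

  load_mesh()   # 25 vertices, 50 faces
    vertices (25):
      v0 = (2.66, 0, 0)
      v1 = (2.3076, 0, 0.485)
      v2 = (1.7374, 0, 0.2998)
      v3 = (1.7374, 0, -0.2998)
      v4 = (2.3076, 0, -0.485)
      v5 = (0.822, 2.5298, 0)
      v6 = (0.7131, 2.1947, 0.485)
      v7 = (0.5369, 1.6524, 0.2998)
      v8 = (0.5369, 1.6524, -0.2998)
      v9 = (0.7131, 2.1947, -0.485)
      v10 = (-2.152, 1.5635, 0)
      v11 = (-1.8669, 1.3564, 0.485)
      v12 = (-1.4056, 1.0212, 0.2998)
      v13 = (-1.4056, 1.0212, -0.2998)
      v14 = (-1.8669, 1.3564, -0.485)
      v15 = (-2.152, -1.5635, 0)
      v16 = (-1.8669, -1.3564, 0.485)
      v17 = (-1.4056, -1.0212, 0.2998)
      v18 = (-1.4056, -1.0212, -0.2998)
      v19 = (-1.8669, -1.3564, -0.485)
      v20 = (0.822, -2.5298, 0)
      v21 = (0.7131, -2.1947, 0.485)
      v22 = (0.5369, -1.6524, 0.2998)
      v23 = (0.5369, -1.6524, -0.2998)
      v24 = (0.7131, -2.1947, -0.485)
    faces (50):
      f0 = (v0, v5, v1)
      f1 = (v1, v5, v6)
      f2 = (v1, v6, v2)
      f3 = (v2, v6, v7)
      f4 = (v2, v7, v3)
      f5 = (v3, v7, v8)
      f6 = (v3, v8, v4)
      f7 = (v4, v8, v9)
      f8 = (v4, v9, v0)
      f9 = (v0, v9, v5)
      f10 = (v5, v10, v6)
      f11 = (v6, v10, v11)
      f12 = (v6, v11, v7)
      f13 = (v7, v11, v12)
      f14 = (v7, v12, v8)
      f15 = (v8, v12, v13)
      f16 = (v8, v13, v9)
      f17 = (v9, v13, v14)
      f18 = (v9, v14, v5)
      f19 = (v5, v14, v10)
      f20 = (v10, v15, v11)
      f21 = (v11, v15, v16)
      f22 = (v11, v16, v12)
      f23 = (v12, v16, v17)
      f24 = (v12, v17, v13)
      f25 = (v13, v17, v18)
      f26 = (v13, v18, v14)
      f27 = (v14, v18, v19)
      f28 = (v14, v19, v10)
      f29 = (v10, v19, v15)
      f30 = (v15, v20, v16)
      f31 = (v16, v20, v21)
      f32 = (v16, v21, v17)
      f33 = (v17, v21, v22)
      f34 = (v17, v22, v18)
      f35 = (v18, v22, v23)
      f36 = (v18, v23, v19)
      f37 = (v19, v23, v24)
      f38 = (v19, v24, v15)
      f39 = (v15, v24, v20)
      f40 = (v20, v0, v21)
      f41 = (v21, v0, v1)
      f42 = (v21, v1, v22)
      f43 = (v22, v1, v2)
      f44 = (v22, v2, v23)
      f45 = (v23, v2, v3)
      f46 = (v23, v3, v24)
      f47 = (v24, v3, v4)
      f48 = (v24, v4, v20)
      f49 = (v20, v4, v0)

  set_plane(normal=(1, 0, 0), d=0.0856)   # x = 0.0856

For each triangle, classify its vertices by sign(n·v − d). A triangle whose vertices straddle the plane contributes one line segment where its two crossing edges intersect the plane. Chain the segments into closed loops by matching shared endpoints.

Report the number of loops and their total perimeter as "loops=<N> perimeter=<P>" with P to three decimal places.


Straddling triangles (20 of 50):
  (v5,v10,v6) [+-+] → (0.0856, 2.29053, 0)–(0.0856, 2.05646, 0.378778)  len=0.4453
  (v6,v10,v11) [+--] → (0.0856, 2.05646, 0.378778)–(0.0856, 1.99081, 0.485)  len=0.1249
  (v6,v11,v7) [+-+] → (0.0856, 1.99081, 0.485)–(0.0856, 1.59683, 0.33457)  len=0.4217
  (v7,v11,v12) [+--] → (0.0856, 1.59683, 0.33457)–(0.0856, 1.50575, 0.2998)  len=0.0975
  (v7,v12,v8) [+-+] → (0.0856, 1.50575, 0.2998)–(0.0856, 1.50575, -0.160495)  len=0.4603
  (v8,v12,v13) [+--] → (0.0856, 1.50575, -0.160495)–(0.0856, 1.50575, -0.2998)  len=0.1393
  (v8,v13,v9) [+-+] → (0.0856, 1.50575, -0.2998)–(0.0856, 1.84714, -0.430149)  len=0.3654
  (v9,v13,v14) [+--] → (0.0856, 1.84714, -0.430149)–(0.0856, 1.99081, -0.485)  len=0.1538
  (v9,v14,v5) [+-+] → (0.0856, 1.99081, -0.485)–(0.0856, 2.20844, -0.132825)  len=0.4140
  (v5,v14,v10) [+--] → (0.0856, 2.20844, -0.132825)–(0.0856, 2.29053, 0)  len=0.1561
  (v15,v20,v16) [-+-] → (0.0856, -2.29053, 0)–(0.0856, -2.20844, 0.132825)  len=0.1561
  (v16,v20,v21) [-++] → (0.0856, -2.20844, 0.132825)–(0.0856, -1.99081, 0.485)  len=0.4140
  (v16,v21,v17) [-+-] → (0.0856, -1.99081, 0.485)–(0.0856, -1.84714, 0.430149)  len=0.1538
  (v17,v21,v22) [-++] → (0.0856, -1.84714, 0.430149)–(0.0856, -1.50575, 0.2998)  len=0.3654
  (v17,v22,v18) [-+-] → (0.0856, -1.50575, 0.2998)–(0.0856, -1.50575, 0.160495)  len=0.1393
  (v18,v22,v23) [-++] → (0.0856, -1.50575, 0.160495)–(0.0856, -1.50575, -0.2998)  len=0.4603
  (v18,v23,v19) [-+-] → (0.0856, -1.50575, -0.2998)–(0.0856, -1.59683, -0.33457)  len=0.0975
  (v19,v23,v24) [-++] → (0.0856, -1.59683, -0.33457)–(0.0856, -1.99081, -0.485)  len=0.4217
  (v19,v24,v15) [-+-] → (0.0856, -1.99081, -0.485)–(0.0856, -2.05646, -0.378778)  len=0.1249
  (v15,v24,v20) [-++] → (0.0856, -2.05646, -0.378778)–(0.0856, -2.29053, 0)  len=0.4453

Chained into 2 loop(s):
  loop 1: 10 segments, perimeter = 2.7783
  loop 2: 10 segments, perimeter = 2.7783
Total perimeter = 5.557

loops=2 perimeter=5.557


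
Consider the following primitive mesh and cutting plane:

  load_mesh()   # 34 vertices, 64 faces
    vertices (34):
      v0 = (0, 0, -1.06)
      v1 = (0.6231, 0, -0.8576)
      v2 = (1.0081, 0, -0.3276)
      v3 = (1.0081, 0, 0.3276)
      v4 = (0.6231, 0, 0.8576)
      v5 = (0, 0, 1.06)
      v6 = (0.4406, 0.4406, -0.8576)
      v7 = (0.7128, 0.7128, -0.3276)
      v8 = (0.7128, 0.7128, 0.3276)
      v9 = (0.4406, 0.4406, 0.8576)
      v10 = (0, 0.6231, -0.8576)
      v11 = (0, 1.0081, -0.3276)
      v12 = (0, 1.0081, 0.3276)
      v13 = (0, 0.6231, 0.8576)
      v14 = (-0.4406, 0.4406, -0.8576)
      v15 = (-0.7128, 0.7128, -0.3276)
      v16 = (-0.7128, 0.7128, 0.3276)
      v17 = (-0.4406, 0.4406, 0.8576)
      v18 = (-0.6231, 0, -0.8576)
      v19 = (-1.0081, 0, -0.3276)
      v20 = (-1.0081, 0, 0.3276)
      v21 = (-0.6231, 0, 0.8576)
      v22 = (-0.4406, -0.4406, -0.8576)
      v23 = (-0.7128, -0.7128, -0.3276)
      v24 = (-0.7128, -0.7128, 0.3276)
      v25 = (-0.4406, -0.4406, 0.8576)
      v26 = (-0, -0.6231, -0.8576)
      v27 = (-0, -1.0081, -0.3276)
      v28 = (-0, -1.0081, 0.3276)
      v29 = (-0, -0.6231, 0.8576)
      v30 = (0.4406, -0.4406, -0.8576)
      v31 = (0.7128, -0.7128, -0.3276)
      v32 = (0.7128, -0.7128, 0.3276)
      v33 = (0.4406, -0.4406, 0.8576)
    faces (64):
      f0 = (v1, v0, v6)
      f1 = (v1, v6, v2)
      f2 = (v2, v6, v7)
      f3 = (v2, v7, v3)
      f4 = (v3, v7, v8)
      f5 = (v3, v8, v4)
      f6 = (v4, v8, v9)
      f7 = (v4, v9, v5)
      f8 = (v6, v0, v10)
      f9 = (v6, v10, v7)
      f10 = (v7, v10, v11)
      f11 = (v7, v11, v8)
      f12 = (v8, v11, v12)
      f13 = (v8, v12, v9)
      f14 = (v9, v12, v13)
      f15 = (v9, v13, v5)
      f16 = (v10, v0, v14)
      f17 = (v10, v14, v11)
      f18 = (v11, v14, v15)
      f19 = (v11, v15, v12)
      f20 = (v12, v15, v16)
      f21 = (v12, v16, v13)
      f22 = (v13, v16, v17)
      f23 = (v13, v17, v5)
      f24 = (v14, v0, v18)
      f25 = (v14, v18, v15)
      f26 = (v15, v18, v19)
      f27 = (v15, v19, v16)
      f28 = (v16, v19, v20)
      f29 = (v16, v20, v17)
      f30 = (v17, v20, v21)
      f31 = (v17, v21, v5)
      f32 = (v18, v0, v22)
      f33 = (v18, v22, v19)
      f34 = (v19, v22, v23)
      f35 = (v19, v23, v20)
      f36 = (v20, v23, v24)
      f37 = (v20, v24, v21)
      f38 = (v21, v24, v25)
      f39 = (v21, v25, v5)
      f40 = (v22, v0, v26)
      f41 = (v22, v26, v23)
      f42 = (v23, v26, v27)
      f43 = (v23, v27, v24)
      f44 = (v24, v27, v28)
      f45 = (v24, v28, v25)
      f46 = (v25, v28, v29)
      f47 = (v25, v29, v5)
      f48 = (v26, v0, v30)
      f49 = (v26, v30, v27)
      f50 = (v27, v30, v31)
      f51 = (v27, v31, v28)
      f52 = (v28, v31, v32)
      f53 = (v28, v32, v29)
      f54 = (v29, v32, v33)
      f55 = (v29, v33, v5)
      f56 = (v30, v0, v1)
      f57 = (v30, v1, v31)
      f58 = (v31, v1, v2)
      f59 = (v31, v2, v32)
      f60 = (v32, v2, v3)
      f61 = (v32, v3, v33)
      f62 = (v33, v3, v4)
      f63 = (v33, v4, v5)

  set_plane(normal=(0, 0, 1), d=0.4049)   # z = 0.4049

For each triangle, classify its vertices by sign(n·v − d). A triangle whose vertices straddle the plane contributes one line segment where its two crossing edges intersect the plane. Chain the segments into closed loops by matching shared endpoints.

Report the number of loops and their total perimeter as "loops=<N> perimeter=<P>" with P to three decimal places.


loops=1 perimeter=5.829

Straddling triangles (16 of 64):
  (v3,v8,v4) [--+] → (0.699717, 0.608839, 0.4049)–(0.951948, 0, 0.4049)  len=0.6590
  (v4,v8,v9) [+-+] → (0.699717, 0.608839, 0.4049)–(0.6731, 0.6731, 0.4049)  len=0.0696
  (v8,v12,v9) [--+] → (0.0642611, 0.925331, 0.4049)–(0.6731, 0.6731, 0.4049)  len=0.6590
  (v9,v12,v13) [+-+] → (0.0642611, 0.925331, 0.4049)–(0, 0.951948, 0.4049)  len=0.0696
  (v12,v16,v13) [--+] → (-0.608839, 0.699717, 0.4049)–(0, 0.951948, 0.4049)  len=0.6590
  (v13,v16,v17) [+-+] → (-0.608839, 0.699717, 0.4049)–(-0.6731, 0.6731, 0.4049)  len=0.0696
  (v16,v20,v17) [--+] → (-0.925331, 0.0642611, 0.4049)–(-0.6731, 0.6731, 0.4049)  len=0.6590
  (v17,v20,v21) [+-+] → (-0.925331, 0.0642611, 0.4049)–(-0.951948, 0, 0.4049)  len=0.0696
  (v20,v24,v21) [--+] → (-0.699717, -0.608839, 0.4049)–(-0.951948, 0, 0.4049)  len=0.6590
  (v21,v24,v25) [+-+] → (-0.699717, -0.608839, 0.4049)–(-0.6731, -0.6731, 0.4049)  len=0.0696
  (v24,v28,v25) [--+] → (-0.0642611, -0.925331, 0.4049)–(-0.6731, -0.6731, 0.4049)  len=0.6590
  (v25,v28,v29) [+-+] → (-0.0642611, -0.925331, 0.4049)–(0, -0.951948, 0.4049)  len=0.0696
  (v28,v32,v29) [--+] → (0.608839, -0.699717, 0.4049)–(0, -0.951948, 0.4049)  len=0.6590
  (v29,v32,v33) [+-+] → (0.608839, -0.699717, 0.4049)–(0.6731, -0.6731, 0.4049)  len=0.0696
  (v32,v3,v33) [--+] → (0.925331, -0.0642611, 0.4049)–(0.6731, -0.6731, 0.4049)  len=0.6590
  (v33,v3,v4) [+-+] → (0.925331, -0.0642611, 0.4049)–(0.951948, 0, 0.4049)  len=0.0696

Chained into 1 loop(s):
  loop 1: 16 segments, perimeter = 5.8286
Total perimeter = 5.829


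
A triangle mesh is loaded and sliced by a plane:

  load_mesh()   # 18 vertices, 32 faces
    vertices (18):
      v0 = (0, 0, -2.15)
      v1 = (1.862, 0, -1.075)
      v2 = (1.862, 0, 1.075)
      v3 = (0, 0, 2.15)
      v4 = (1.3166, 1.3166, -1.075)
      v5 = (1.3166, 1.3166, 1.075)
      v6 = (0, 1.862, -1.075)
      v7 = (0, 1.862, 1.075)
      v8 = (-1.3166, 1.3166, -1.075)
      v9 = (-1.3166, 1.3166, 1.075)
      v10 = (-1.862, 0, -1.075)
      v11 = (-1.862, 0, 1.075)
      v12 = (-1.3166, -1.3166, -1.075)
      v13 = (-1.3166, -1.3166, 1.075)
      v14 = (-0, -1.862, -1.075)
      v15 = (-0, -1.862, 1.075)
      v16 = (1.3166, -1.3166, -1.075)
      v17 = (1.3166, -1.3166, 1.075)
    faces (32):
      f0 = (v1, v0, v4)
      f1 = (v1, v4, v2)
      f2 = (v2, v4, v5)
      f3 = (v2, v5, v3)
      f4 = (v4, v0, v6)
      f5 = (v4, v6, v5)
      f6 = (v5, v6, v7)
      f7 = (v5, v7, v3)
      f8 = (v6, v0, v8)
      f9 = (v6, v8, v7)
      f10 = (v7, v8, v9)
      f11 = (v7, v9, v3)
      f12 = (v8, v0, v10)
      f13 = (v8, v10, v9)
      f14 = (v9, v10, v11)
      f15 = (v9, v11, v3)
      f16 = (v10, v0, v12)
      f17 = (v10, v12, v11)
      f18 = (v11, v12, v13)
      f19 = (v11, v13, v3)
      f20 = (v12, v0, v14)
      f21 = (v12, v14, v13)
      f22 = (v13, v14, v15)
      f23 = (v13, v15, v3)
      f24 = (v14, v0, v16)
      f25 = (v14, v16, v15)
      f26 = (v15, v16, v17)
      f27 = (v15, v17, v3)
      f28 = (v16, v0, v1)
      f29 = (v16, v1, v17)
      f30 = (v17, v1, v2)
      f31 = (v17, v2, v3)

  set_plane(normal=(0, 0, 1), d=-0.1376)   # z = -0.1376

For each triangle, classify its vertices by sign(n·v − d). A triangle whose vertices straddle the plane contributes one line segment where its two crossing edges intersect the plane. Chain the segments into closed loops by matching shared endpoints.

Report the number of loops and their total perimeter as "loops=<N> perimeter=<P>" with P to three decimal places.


loops=1 perimeter=11.401

Straddling triangles (16 of 32):
  (v1,v4,v2) [--+] → (1.55439, 0.742562, -0.1376)–(1.862, 0, -0.1376)  len=0.8038
  (v2,v4,v5) [+-+] → (1.55439, 0.742562, -0.1376)–(1.3166, 1.3166, -0.1376)  len=0.6213
  (v4,v6,v5) [--+] → (0.574038, 1.62421, -0.1376)–(1.3166, 1.3166, -0.1376)  len=0.8038
  (v5,v6,v7) [+-+] → (0.574038, 1.62421, -0.1376)–(0, 1.862, -0.1376)  len=0.6213
  (v6,v8,v7) [--+] → (-0.742562, 1.55439, -0.1376)–(0, 1.862, -0.1376)  len=0.8038
  (v7,v8,v9) [+-+] → (-0.742562, 1.55439, -0.1376)–(-1.3166, 1.3166, -0.1376)  len=0.6213
  (v8,v10,v9) [--+] → (-1.62421, 0.574038, -0.1376)–(-1.3166, 1.3166, -0.1376)  len=0.8038
  (v9,v10,v11) [+-+] → (-1.62421, 0.574038, -0.1376)–(-1.862, 0, -0.1376)  len=0.6213
  (v10,v12,v11) [--+] → (-1.55439, -0.742562, -0.1376)–(-1.862, 0, -0.1376)  len=0.8038
  (v11,v12,v13) [+-+] → (-1.55439, -0.742562, -0.1376)–(-1.3166, -1.3166, -0.1376)  len=0.6213
  (v12,v14,v13) [--+] → (-0.574038, -1.62421, -0.1376)–(-1.3166, -1.3166, -0.1376)  len=0.8038
  (v13,v14,v15) [+-+] → (-0.574038, -1.62421, -0.1376)–(0, -1.862, -0.1376)  len=0.6213
  (v14,v16,v15) [--+] → (0.742562, -1.55439, -0.1376)–(0, -1.862, -0.1376)  len=0.8038
  (v15,v16,v17) [+-+] → (0.742562, -1.55439, -0.1376)–(1.3166, -1.3166, -0.1376)  len=0.6213
  (v16,v1,v17) [--+] → (1.62421, -0.574038, -0.1376)–(1.3166, -1.3166, -0.1376)  len=0.8038
  (v17,v1,v2) [+-+] → (1.62421, -0.574038, -0.1376)–(1.862, 0, -0.1376)  len=0.6213

Chained into 1 loop(s):
  loop 1: 16 segments, perimeter = 11.4008
Total perimeter = 11.401


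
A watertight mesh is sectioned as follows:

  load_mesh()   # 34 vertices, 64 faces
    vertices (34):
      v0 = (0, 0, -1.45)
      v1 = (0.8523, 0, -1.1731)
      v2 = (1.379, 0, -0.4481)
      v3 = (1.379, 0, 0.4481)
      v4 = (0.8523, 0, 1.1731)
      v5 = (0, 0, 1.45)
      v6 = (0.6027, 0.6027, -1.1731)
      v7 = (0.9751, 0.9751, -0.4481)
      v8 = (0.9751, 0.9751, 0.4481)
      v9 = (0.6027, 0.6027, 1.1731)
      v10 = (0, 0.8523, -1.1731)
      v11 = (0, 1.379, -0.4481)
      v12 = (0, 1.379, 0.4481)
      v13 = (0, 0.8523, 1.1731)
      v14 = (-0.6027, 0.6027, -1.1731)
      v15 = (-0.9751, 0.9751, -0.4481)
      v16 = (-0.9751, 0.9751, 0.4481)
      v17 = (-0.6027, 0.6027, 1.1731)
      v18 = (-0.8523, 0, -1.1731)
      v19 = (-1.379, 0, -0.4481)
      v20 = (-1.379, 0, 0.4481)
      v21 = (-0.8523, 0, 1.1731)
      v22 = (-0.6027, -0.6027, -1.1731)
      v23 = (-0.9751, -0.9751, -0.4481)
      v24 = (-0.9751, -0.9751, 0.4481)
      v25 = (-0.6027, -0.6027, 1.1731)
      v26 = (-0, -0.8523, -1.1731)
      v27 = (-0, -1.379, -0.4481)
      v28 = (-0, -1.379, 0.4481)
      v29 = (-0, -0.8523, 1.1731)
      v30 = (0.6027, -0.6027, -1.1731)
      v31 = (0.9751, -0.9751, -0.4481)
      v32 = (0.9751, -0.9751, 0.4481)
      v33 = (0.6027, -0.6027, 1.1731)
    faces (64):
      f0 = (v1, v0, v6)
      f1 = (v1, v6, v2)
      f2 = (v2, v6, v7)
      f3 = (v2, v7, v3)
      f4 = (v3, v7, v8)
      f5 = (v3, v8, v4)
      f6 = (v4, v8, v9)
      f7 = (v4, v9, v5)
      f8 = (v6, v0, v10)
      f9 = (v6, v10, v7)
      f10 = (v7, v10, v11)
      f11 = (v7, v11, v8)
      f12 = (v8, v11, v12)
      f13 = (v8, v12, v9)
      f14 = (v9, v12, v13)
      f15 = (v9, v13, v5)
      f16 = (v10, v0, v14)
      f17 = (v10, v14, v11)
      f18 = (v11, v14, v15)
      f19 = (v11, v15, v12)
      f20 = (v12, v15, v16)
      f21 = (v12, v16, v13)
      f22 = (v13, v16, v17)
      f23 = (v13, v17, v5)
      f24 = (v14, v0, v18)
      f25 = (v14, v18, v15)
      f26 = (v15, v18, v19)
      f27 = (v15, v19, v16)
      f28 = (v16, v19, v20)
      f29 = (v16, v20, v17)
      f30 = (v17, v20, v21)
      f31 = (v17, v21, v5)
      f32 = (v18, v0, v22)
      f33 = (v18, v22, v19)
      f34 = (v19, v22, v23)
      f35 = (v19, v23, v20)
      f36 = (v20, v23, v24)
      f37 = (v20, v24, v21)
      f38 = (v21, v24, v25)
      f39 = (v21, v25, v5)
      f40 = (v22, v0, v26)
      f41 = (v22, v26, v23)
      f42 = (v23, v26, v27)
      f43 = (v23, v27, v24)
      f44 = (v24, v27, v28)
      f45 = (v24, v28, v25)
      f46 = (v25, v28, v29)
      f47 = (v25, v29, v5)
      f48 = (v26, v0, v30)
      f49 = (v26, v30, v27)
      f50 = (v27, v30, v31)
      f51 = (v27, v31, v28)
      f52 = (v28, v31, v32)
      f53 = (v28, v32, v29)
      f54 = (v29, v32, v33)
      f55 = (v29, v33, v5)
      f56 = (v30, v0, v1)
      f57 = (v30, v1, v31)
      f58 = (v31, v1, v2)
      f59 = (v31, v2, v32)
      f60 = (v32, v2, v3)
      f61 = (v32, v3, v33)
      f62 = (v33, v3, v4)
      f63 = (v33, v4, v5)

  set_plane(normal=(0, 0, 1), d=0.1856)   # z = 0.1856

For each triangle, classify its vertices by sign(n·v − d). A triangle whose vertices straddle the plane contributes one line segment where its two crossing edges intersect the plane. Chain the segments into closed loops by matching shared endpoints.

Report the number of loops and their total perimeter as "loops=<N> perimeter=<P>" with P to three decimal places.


loops=1 perimeter=8.444

Straddling triangles (16 of 64):
  (v2,v7,v3) [--+] → (1.2607, 0.28561, 0.1856)–(1.379, 0, 0.1856)  len=0.3091
  (v3,v7,v8) [+-+] → (1.2607, 0.28561, 0.1856)–(0.9751, 0.9751, 0.1856)  len=0.7463
  (v7,v11,v8) [--+] → (0.68949, 1.0934, 0.1856)–(0.9751, 0.9751, 0.1856)  len=0.3091
  (v8,v11,v12) [+-+] → (0.68949, 1.0934, 0.1856)–(0, 1.379, 0.1856)  len=0.7463
  (v11,v15,v12) [--+] → (-0.28561, 1.2607, 0.1856)–(0, 1.379, 0.1856)  len=0.3091
  (v12,v15,v16) [+-+] → (-0.28561, 1.2607, 0.1856)–(-0.9751, 0.9751, 0.1856)  len=0.7463
  (v15,v19,v16) [--+] → (-1.0934, 0.68949, 0.1856)–(-0.9751, 0.9751, 0.1856)  len=0.3091
  (v16,v19,v20) [+-+] → (-1.0934, 0.68949, 0.1856)–(-1.379, 0, 0.1856)  len=0.7463
  (v19,v23,v20) [--+] → (-1.2607, -0.28561, 0.1856)–(-1.379, 0, 0.1856)  len=0.3091
  (v20,v23,v24) [+-+] → (-1.2607, -0.28561, 0.1856)–(-0.9751, -0.9751, 0.1856)  len=0.7463
  (v23,v27,v24) [--+] → (-0.68949, -1.0934, 0.1856)–(-0.9751, -0.9751, 0.1856)  len=0.3091
  (v24,v27,v28) [+-+] → (-0.68949, -1.0934, 0.1856)–(0, -1.379, 0.1856)  len=0.7463
  (v27,v31,v28) [--+] → (0.28561, -1.2607, 0.1856)–(0, -1.379, 0.1856)  len=0.3091
  (v28,v31,v32) [+-+] → (0.28561, -1.2607, 0.1856)–(0.9751, -0.9751, 0.1856)  len=0.7463
  (v31,v2,v32) [--+] → (1.0934, -0.68949, 0.1856)–(0.9751, -0.9751, 0.1856)  len=0.3091
  (v32,v2,v3) [+-+] → (1.0934, -0.68949, 0.1856)–(1.379, 0, 0.1856)  len=0.7463

Chained into 1 loop(s):
  loop 1: 16 segments, perimeter = 8.4435
Total perimeter = 8.444


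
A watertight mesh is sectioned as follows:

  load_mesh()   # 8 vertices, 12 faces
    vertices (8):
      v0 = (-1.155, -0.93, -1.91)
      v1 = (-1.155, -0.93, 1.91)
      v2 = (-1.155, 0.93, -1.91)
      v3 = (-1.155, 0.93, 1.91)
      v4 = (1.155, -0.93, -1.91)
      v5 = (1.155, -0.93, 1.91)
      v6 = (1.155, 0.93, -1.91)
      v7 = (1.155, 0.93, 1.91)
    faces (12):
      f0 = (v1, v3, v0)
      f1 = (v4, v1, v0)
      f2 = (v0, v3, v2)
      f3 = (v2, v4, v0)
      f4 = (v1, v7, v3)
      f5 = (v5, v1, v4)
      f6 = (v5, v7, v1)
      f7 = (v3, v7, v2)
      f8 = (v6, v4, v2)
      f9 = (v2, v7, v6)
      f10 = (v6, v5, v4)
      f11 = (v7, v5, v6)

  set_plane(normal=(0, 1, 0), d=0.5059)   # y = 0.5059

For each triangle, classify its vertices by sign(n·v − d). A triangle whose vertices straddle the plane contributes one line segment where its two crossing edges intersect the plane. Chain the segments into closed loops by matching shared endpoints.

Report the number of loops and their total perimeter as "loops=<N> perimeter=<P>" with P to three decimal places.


loops=1 perimeter=12.260

Straddling triangles (8 of 12):
  (v1,v3,v0) [-+-] → (-1.155, 0.5059, 1.91)–(-1.155, 0.5059, 1.039)  len=0.8710
  (v0,v3,v2) [-++] → (-1.155, 0.5059, 1.039)–(-1.155, 0.5059, -1.91)  len=2.9490
  (v2,v4,v0) [+--] → (-0.628295, 0.5059, -1.91)–(-1.155, 0.5059, -1.91)  len=0.5267
  (v1,v7,v3) [-++] → (0.628295, 0.5059, 1.91)–(-1.155, 0.5059, 1.91)  len=1.7833
  (v5,v7,v1) [-+-] → (1.155, 0.5059, 1.91)–(0.628295, 0.5059, 1.91)  len=0.5267
  (v6,v4,v2) [+-+] → (1.155, 0.5059, -1.91)–(-0.628295, 0.5059, -1.91)  len=1.7833
  (v6,v5,v4) [+--] → (1.155, 0.5059, -1.039)–(1.155, 0.5059, -1.91)  len=0.8710
  (v7,v5,v6) [+-+] → (1.155, 0.5059, 1.91)–(1.155, 0.5059, -1.039)  len=2.9490

Chained into 1 loop(s):
  loop 1: 8 segments, perimeter = 12.2600
Total perimeter = 12.260
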